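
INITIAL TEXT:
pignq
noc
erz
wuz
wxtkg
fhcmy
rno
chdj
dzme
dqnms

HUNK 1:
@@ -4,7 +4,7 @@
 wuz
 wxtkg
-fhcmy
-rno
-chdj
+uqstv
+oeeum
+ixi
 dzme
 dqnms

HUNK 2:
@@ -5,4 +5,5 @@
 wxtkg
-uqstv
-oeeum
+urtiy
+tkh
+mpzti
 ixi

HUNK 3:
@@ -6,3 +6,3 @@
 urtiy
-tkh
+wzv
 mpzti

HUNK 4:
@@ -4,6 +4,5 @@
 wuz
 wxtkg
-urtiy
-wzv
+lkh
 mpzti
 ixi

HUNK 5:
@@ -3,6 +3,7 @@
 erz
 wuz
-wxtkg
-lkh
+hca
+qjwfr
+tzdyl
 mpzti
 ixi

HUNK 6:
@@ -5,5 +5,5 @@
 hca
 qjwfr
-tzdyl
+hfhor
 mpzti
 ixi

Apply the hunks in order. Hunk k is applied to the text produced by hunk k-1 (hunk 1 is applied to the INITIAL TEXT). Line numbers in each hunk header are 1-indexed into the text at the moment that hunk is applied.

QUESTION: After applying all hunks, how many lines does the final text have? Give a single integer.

Hunk 1: at line 4 remove [fhcmy,rno,chdj] add [uqstv,oeeum,ixi] -> 10 lines: pignq noc erz wuz wxtkg uqstv oeeum ixi dzme dqnms
Hunk 2: at line 5 remove [uqstv,oeeum] add [urtiy,tkh,mpzti] -> 11 lines: pignq noc erz wuz wxtkg urtiy tkh mpzti ixi dzme dqnms
Hunk 3: at line 6 remove [tkh] add [wzv] -> 11 lines: pignq noc erz wuz wxtkg urtiy wzv mpzti ixi dzme dqnms
Hunk 4: at line 4 remove [urtiy,wzv] add [lkh] -> 10 lines: pignq noc erz wuz wxtkg lkh mpzti ixi dzme dqnms
Hunk 5: at line 3 remove [wxtkg,lkh] add [hca,qjwfr,tzdyl] -> 11 lines: pignq noc erz wuz hca qjwfr tzdyl mpzti ixi dzme dqnms
Hunk 6: at line 5 remove [tzdyl] add [hfhor] -> 11 lines: pignq noc erz wuz hca qjwfr hfhor mpzti ixi dzme dqnms
Final line count: 11

Answer: 11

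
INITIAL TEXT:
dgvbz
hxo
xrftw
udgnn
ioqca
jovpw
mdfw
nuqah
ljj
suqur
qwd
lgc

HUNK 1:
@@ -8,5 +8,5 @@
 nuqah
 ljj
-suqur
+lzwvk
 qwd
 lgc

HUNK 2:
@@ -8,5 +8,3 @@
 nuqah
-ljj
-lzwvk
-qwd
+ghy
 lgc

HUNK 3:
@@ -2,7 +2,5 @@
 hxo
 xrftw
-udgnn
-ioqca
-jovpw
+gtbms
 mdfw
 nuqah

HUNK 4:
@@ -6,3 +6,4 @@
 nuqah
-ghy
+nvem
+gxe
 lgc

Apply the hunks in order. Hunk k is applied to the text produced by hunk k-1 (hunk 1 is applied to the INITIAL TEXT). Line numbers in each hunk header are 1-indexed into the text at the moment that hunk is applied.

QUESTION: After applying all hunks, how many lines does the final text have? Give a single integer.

Answer: 9

Derivation:
Hunk 1: at line 8 remove [suqur] add [lzwvk] -> 12 lines: dgvbz hxo xrftw udgnn ioqca jovpw mdfw nuqah ljj lzwvk qwd lgc
Hunk 2: at line 8 remove [ljj,lzwvk,qwd] add [ghy] -> 10 lines: dgvbz hxo xrftw udgnn ioqca jovpw mdfw nuqah ghy lgc
Hunk 3: at line 2 remove [udgnn,ioqca,jovpw] add [gtbms] -> 8 lines: dgvbz hxo xrftw gtbms mdfw nuqah ghy lgc
Hunk 4: at line 6 remove [ghy] add [nvem,gxe] -> 9 lines: dgvbz hxo xrftw gtbms mdfw nuqah nvem gxe lgc
Final line count: 9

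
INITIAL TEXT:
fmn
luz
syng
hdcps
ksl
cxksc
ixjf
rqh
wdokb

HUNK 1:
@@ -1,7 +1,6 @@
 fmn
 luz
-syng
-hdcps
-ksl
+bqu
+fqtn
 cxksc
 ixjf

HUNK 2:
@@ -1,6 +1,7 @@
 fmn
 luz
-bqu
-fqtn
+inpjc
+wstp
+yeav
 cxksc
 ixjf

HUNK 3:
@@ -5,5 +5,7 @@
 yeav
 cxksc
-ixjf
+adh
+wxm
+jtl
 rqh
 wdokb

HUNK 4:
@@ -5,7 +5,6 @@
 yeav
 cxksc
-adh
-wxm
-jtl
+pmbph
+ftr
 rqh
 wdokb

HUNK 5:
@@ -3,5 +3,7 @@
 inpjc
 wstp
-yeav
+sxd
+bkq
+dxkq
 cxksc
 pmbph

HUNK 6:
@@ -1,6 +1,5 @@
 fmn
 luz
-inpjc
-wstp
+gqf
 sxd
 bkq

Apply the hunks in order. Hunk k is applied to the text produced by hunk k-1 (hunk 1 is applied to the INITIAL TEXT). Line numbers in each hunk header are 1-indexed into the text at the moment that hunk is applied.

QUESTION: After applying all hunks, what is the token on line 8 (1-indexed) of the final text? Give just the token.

Answer: pmbph

Derivation:
Hunk 1: at line 1 remove [syng,hdcps,ksl] add [bqu,fqtn] -> 8 lines: fmn luz bqu fqtn cxksc ixjf rqh wdokb
Hunk 2: at line 1 remove [bqu,fqtn] add [inpjc,wstp,yeav] -> 9 lines: fmn luz inpjc wstp yeav cxksc ixjf rqh wdokb
Hunk 3: at line 5 remove [ixjf] add [adh,wxm,jtl] -> 11 lines: fmn luz inpjc wstp yeav cxksc adh wxm jtl rqh wdokb
Hunk 4: at line 5 remove [adh,wxm,jtl] add [pmbph,ftr] -> 10 lines: fmn luz inpjc wstp yeav cxksc pmbph ftr rqh wdokb
Hunk 5: at line 3 remove [yeav] add [sxd,bkq,dxkq] -> 12 lines: fmn luz inpjc wstp sxd bkq dxkq cxksc pmbph ftr rqh wdokb
Hunk 6: at line 1 remove [inpjc,wstp] add [gqf] -> 11 lines: fmn luz gqf sxd bkq dxkq cxksc pmbph ftr rqh wdokb
Final line 8: pmbph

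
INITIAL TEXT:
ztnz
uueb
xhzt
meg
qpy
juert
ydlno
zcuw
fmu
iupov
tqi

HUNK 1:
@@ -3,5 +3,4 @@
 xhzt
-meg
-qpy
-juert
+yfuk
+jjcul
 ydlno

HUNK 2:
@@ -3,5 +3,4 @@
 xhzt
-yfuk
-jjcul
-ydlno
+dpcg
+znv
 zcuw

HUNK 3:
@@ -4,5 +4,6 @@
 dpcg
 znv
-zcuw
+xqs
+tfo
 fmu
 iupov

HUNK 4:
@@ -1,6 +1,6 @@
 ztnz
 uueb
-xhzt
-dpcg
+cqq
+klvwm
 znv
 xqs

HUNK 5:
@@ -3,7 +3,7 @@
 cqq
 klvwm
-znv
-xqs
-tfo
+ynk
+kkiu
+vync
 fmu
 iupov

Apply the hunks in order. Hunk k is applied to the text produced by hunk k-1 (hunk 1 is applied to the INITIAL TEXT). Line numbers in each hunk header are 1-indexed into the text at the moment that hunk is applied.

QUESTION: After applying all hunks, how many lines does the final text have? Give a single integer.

Hunk 1: at line 3 remove [meg,qpy,juert] add [yfuk,jjcul] -> 10 lines: ztnz uueb xhzt yfuk jjcul ydlno zcuw fmu iupov tqi
Hunk 2: at line 3 remove [yfuk,jjcul,ydlno] add [dpcg,znv] -> 9 lines: ztnz uueb xhzt dpcg znv zcuw fmu iupov tqi
Hunk 3: at line 4 remove [zcuw] add [xqs,tfo] -> 10 lines: ztnz uueb xhzt dpcg znv xqs tfo fmu iupov tqi
Hunk 4: at line 1 remove [xhzt,dpcg] add [cqq,klvwm] -> 10 lines: ztnz uueb cqq klvwm znv xqs tfo fmu iupov tqi
Hunk 5: at line 3 remove [znv,xqs,tfo] add [ynk,kkiu,vync] -> 10 lines: ztnz uueb cqq klvwm ynk kkiu vync fmu iupov tqi
Final line count: 10

Answer: 10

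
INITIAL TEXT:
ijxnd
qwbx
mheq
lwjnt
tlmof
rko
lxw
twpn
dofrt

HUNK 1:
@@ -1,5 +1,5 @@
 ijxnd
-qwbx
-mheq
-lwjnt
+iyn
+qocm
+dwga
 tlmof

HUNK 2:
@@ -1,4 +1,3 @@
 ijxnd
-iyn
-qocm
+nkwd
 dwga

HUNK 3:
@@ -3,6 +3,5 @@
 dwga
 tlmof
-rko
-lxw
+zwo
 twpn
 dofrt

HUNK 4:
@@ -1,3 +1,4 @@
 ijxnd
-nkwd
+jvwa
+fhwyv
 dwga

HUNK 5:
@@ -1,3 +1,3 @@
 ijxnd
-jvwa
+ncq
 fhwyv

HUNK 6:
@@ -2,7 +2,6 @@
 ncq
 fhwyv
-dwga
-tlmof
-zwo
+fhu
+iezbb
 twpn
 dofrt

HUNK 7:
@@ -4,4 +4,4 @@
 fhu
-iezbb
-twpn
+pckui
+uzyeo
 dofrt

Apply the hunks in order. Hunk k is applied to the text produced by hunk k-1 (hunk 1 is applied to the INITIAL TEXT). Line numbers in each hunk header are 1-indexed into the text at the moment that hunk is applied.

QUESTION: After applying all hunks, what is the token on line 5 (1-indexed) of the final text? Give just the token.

Hunk 1: at line 1 remove [qwbx,mheq,lwjnt] add [iyn,qocm,dwga] -> 9 lines: ijxnd iyn qocm dwga tlmof rko lxw twpn dofrt
Hunk 2: at line 1 remove [iyn,qocm] add [nkwd] -> 8 lines: ijxnd nkwd dwga tlmof rko lxw twpn dofrt
Hunk 3: at line 3 remove [rko,lxw] add [zwo] -> 7 lines: ijxnd nkwd dwga tlmof zwo twpn dofrt
Hunk 4: at line 1 remove [nkwd] add [jvwa,fhwyv] -> 8 lines: ijxnd jvwa fhwyv dwga tlmof zwo twpn dofrt
Hunk 5: at line 1 remove [jvwa] add [ncq] -> 8 lines: ijxnd ncq fhwyv dwga tlmof zwo twpn dofrt
Hunk 6: at line 2 remove [dwga,tlmof,zwo] add [fhu,iezbb] -> 7 lines: ijxnd ncq fhwyv fhu iezbb twpn dofrt
Hunk 7: at line 4 remove [iezbb,twpn] add [pckui,uzyeo] -> 7 lines: ijxnd ncq fhwyv fhu pckui uzyeo dofrt
Final line 5: pckui

Answer: pckui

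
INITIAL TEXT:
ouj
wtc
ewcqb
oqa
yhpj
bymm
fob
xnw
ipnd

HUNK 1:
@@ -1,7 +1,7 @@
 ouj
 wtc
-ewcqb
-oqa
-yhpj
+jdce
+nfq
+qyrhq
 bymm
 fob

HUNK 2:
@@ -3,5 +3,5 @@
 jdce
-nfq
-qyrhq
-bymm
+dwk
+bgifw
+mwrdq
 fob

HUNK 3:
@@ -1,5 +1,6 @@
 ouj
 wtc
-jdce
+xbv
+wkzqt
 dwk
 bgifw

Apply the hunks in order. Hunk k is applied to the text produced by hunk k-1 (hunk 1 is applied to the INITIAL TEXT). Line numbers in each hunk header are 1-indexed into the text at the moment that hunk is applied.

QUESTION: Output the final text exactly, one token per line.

Answer: ouj
wtc
xbv
wkzqt
dwk
bgifw
mwrdq
fob
xnw
ipnd

Derivation:
Hunk 1: at line 1 remove [ewcqb,oqa,yhpj] add [jdce,nfq,qyrhq] -> 9 lines: ouj wtc jdce nfq qyrhq bymm fob xnw ipnd
Hunk 2: at line 3 remove [nfq,qyrhq,bymm] add [dwk,bgifw,mwrdq] -> 9 lines: ouj wtc jdce dwk bgifw mwrdq fob xnw ipnd
Hunk 3: at line 1 remove [jdce] add [xbv,wkzqt] -> 10 lines: ouj wtc xbv wkzqt dwk bgifw mwrdq fob xnw ipnd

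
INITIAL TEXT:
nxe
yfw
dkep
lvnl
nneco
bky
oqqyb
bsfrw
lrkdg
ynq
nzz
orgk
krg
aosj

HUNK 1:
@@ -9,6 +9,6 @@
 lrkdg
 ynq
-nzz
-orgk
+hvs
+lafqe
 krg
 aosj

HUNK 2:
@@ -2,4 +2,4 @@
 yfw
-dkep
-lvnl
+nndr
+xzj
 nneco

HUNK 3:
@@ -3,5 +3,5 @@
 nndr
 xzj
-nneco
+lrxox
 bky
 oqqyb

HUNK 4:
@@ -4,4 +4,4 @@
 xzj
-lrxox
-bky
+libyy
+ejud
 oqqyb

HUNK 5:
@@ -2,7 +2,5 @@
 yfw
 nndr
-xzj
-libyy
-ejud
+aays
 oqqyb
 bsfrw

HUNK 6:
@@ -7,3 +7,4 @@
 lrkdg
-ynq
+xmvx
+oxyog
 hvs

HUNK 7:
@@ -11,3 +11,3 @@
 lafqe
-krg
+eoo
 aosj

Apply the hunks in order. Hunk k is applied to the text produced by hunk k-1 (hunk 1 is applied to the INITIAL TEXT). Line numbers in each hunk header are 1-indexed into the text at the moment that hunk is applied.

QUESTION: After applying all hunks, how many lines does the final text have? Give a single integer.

Hunk 1: at line 9 remove [nzz,orgk] add [hvs,lafqe] -> 14 lines: nxe yfw dkep lvnl nneco bky oqqyb bsfrw lrkdg ynq hvs lafqe krg aosj
Hunk 2: at line 2 remove [dkep,lvnl] add [nndr,xzj] -> 14 lines: nxe yfw nndr xzj nneco bky oqqyb bsfrw lrkdg ynq hvs lafqe krg aosj
Hunk 3: at line 3 remove [nneco] add [lrxox] -> 14 lines: nxe yfw nndr xzj lrxox bky oqqyb bsfrw lrkdg ynq hvs lafqe krg aosj
Hunk 4: at line 4 remove [lrxox,bky] add [libyy,ejud] -> 14 lines: nxe yfw nndr xzj libyy ejud oqqyb bsfrw lrkdg ynq hvs lafqe krg aosj
Hunk 5: at line 2 remove [xzj,libyy,ejud] add [aays] -> 12 lines: nxe yfw nndr aays oqqyb bsfrw lrkdg ynq hvs lafqe krg aosj
Hunk 6: at line 7 remove [ynq] add [xmvx,oxyog] -> 13 lines: nxe yfw nndr aays oqqyb bsfrw lrkdg xmvx oxyog hvs lafqe krg aosj
Hunk 7: at line 11 remove [krg] add [eoo] -> 13 lines: nxe yfw nndr aays oqqyb bsfrw lrkdg xmvx oxyog hvs lafqe eoo aosj
Final line count: 13

Answer: 13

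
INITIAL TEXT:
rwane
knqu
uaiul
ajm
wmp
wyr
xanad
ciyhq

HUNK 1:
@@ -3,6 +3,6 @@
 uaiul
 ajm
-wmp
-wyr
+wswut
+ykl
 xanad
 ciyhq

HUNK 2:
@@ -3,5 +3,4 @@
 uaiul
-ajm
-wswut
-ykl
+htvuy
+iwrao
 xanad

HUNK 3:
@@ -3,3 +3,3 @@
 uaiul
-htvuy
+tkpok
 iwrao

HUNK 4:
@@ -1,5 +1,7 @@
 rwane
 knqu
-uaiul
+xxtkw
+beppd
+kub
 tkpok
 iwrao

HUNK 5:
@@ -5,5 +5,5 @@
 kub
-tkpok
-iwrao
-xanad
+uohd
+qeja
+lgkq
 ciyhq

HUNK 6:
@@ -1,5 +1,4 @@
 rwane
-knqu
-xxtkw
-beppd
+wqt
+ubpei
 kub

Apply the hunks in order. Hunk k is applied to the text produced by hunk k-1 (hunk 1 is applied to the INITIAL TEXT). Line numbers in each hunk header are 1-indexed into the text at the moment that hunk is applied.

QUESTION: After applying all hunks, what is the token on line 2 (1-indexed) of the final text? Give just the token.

Answer: wqt

Derivation:
Hunk 1: at line 3 remove [wmp,wyr] add [wswut,ykl] -> 8 lines: rwane knqu uaiul ajm wswut ykl xanad ciyhq
Hunk 2: at line 3 remove [ajm,wswut,ykl] add [htvuy,iwrao] -> 7 lines: rwane knqu uaiul htvuy iwrao xanad ciyhq
Hunk 3: at line 3 remove [htvuy] add [tkpok] -> 7 lines: rwane knqu uaiul tkpok iwrao xanad ciyhq
Hunk 4: at line 1 remove [uaiul] add [xxtkw,beppd,kub] -> 9 lines: rwane knqu xxtkw beppd kub tkpok iwrao xanad ciyhq
Hunk 5: at line 5 remove [tkpok,iwrao,xanad] add [uohd,qeja,lgkq] -> 9 lines: rwane knqu xxtkw beppd kub uohd qeja lgkq ciyhq
Hunk 6: at line 1 remove [knqu,xxtkw,beppd] add [wqt,ubpei] -> 8 lines: rwane wqt ubpei kub uohd qeja lgkq ciyhq
Final line 2: wqt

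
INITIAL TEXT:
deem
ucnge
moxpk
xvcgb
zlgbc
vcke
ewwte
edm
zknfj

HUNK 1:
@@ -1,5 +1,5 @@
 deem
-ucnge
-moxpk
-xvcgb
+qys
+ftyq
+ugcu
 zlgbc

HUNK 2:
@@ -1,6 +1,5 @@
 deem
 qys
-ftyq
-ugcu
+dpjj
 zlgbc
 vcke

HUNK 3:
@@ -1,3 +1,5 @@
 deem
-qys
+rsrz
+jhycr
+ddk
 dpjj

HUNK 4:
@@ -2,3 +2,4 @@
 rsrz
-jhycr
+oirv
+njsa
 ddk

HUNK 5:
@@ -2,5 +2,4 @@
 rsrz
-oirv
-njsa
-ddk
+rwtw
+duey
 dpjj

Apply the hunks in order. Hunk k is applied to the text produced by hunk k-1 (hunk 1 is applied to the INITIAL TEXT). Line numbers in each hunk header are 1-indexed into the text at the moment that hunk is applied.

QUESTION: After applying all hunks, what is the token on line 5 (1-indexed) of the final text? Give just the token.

Answer: dpjj

Derivation:
Hunk 1: at line 1 remove [ucnge,moxpk,xvcgb] add [qys,ftyq,ugcu] -> 9 lines: deem qys ftyq ugcu zlgbc vcke ewwte edm zknfj
Hunk 2: at line 1 remove [ftyq,ugcu] add [dpjj] -> 8 lines: deem qys dpjj zlgbc vcke ewwte edm zknfj
Hunk 3: at line 1 remove [qys] add [rsrz,jhycr,ddk] -> 10 lines: deem rsrz jhycr ddk dpjj zlgbc vcke ewwte edm zknfj
Hunk 4: at line 2 remove [jhycr] add [oirv,njsa] -> 11 lines: deem rsrz oirv njsa ddk dpjj zlgbc vcke ewwte edm zknfj
Hunk 5: at line 2 remove [oirv,njsa,ddk] add [rwtw,duey] -> 10 lines: deem rsrz rwtw duey dpjj zlgbc vcke ewwte edm zknfj
Final line 5: dpjj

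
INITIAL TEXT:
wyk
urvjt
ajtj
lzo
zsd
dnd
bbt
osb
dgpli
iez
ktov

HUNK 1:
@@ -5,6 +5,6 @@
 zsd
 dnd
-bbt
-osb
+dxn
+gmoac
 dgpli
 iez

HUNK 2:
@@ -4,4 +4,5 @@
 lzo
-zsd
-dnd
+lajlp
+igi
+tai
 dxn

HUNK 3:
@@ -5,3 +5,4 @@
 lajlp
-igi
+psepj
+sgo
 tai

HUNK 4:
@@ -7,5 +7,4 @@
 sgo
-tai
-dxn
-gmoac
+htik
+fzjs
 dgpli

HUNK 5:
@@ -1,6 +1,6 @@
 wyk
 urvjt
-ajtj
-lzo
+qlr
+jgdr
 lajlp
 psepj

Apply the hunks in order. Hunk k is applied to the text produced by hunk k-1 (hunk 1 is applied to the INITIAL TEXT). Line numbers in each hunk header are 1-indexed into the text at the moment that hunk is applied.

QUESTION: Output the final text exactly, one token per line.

Hunk 1: at line 5 remove [bbt,osb] add [dxn,gmoac] -> 11 lines: wyk urvjt ajtj lzo zsd dnd dxn gmoac dgpli iez ktov
Hunk 2: at line 4 remove [zsd,dnd] add [lajlp,igi,tai] -> 12 lines: wyk urvjt ajtj lzo lajlp igi tai dxn gmoac dgpli iez ktov
Hunk 3: at line 5 remove [igi] add [psepj,sgo] -> 13 lines: wyk urvjt ajtj lzo lajlp psepj sgo tai dxn gmoac dgpli iez ktov
Hunk 4: at line 7 remove [tai,dxn,gmoac] add [htik,fzjs] -> 12 lines: wyk urvjt ajtj lzo lajlp psepj sgo htik fzjs dgpli iez ktov
Hunk 5: at line 1 remove [ajtj,lzo] add [qlr,jgdr] -> 12 lines: wyk urvjt qlr jgdr lajlp psepj sgo htik fzjs dgpli iez ktov

Answer: wyk
urvjt
qlr
jgdr
lajlp
psepj
sgo
htik
fzjs
dgpli
iez
ktov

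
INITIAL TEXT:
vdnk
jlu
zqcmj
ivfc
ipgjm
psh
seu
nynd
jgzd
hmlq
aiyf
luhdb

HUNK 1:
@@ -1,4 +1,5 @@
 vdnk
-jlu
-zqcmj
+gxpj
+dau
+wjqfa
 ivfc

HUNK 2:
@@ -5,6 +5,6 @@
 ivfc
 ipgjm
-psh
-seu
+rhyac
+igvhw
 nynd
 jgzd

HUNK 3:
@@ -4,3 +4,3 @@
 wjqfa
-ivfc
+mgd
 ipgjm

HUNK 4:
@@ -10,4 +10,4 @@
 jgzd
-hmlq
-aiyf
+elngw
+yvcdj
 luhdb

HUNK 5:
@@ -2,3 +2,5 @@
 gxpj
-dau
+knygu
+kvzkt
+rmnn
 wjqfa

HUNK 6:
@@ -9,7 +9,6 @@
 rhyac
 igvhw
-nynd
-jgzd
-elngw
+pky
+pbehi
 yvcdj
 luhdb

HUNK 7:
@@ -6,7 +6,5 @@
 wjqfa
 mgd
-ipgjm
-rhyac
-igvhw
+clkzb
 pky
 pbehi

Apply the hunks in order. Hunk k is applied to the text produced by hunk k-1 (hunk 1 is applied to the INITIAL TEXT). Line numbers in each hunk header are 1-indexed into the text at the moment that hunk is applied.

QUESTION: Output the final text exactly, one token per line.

Hunk 1: at line 1 remove [jlu,zqcmj] add [gxpj,dau,wjqfa] -> 13 lines: vdnk gxpj dau wjqfa ivfc ipgjm psh seu nynd jgzd hmlq aiyf luhdb
Hunk 2: at line 5 remove [psh,seu] add [rhyac,igvhw] -> 13 lines: vdnk gxpj dau wjqfa ivfc ipgjm rhyac igvhw nynd jgzd hmlq aiyf luhdb
Hunk 3: at line 4 remove [ivfc] add [mgd] -> 13 lines: vdnk gxpj dau wjqfa mgd ipgjm rhyac igvhw nynd jgzd hmlq aiyf luhdb
Hunk 4: at line 10 remove [hmlq,aiyf] add [elngw,yvcdj] -> 13 lines: vdnk gxpj dau wjqfa mgd ipgjm rhyac igvhw nynd jgzd elngw yvcdj luhdb
Hunk 5: at line 2 remove [dau] add [knygu,kvzkt,rmnn] -> 15 lines: vdnk gxpj knygu kvzkt rmnn wjqfa mgd ipgjm rhyac igvhw nynd jgzd elngw yvcdj luhdb
Hunk 6: at line 9 remove [nynd,jgzd,elngw] add [pky,pbehi] -> 14 lines: vdnk gxpj knygu kvzkt rmnn wjqfa mgd ipgjm rhyac igvhw pky pbehi yvcdj luhdb
Hunk 7: at line 6 remove [ipgjm,rhyac,igvhw] add [clkzb] -> 12 lines: vdnk gxpj knygu kvzkt rmnn wjqfa mgd clkzb pky pbehi yvcdj luhdb

Answer: vdnk
gxpj
knygu
kvzkt
rmnn
wjqfa
mgd
clkzb
pky
pbehi
yvcdj
luhdb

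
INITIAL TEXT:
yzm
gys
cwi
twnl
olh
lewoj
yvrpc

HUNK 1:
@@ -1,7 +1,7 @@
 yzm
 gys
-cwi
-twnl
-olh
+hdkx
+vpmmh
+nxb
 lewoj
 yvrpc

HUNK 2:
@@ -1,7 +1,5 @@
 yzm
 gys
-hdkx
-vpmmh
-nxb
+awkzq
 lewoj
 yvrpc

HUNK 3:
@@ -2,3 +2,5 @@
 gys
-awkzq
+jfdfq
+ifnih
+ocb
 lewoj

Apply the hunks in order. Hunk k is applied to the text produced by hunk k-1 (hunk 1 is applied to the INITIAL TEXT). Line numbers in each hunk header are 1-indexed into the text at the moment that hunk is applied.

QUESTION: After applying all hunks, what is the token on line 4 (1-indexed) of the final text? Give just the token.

Hunk 1: at line 1 remove [cwi,twnl,olh] add [hdkx,vpmmh,nxb] -> 7 lines: yzm gys hdkx vpmmh nxb lewoj yvrpc
Hunk 2: at line 1 remove [hdkx,vpmmh,nxb] add [awkzq] -> 5 lines: yzm gys awkzq lewoj yvrpc
Hunk 3: at line 2 remove [awkzq] add [jfdfq,ifnih,ocb] -> 7 lines: yzm gys jfdfq ifnih ocb lewoj yvrpc
Final line 4: ifnih

Answer: ifnih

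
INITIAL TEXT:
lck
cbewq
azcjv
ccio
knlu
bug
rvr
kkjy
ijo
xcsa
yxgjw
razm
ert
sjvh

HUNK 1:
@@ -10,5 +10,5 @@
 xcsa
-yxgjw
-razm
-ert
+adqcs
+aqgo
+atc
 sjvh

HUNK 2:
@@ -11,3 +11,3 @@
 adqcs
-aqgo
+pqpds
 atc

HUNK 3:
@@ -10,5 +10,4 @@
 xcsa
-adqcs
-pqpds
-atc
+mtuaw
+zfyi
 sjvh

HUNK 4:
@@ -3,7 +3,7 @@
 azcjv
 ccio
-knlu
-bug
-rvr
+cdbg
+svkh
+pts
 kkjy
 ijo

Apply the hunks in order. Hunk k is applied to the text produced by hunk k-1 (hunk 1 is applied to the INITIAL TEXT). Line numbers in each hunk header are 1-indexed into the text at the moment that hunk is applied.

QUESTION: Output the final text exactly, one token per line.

Answer: lck
cbewq
azcjv
ccio
cdbg
svkh
pts
kkjy
ijo
xcsa
mtuaw
zfyi
sjvh

Derivation:
Hunk 1: at line 10 remove [yxgjw,razm,ert] add [adqcs,aqgo,atc] -> 14 lines: lck cbewq azcjv ccio knlu bug rvr kkjy ijo xcsa adqcs aqgo atc sjvh
Hunk 2: at line 11 remove [aqgo] add [pqpds] -> 14 lines: lck cbewq azcjv ccio knlu bug rvr kkjy ijo xcsa adqcs pqpds atc sjvh
Hunk 3: at line 10 remove [adqcs,pqpds,atc] add [mtuaw,zfyi] -> 13 lines: lck cbewq azcjv ccio knlu bug rvr kkjy ijo xcsa mtuaw zfyi sjvh
Hunk 4: at line 3 remove [knlu,bug,rvr] add [cdbg,svkh,pts] -> 13 lines: lck cbewq azcjv ccio cdbg svkh pts kkjy ijo xcsa mtuaw zfyi sjvh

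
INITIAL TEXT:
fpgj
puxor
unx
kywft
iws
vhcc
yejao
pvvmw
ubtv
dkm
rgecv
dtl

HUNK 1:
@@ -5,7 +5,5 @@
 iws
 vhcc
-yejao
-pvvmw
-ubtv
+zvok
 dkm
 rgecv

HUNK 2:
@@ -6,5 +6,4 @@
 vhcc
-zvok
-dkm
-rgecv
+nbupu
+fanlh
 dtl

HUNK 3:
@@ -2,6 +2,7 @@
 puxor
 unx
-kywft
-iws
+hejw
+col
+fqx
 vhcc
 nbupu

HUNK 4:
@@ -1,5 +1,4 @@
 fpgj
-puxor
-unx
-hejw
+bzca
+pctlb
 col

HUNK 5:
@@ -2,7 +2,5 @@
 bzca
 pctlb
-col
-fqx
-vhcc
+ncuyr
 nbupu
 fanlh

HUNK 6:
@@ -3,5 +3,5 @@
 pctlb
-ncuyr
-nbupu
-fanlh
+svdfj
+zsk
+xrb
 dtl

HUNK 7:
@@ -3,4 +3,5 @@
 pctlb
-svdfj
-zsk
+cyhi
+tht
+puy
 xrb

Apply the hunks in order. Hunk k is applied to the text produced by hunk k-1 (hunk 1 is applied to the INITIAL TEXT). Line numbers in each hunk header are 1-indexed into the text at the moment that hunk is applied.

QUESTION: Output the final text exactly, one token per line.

Answer: fpgj
bzca
pctlb
cyhi
tht
puy
xrb
dtl

Derivation:
Hunk 1: at line 5 remove [yejao,pvvmw,ubtv] add [zvok] -> 10 lines: fpgj puxor unx kywft iws vhcc zvok dkm rgecv dtl
Hunk 2: at line 6 remove [zvok,dkm,rgecv] add [nbupu,fanlh] -> 9 lines: fpgj puxor unx kywft iws vhcc nbupu fanlh dtl
Hunk 3: at line 2 remove [kywft,iws] add [hejw,col,fqx] -> 10 lines: fpgj puxor unx hejw col fqx vhcc nbupu fanlh dtl
Hunk 4: at line 1 remove [puxor,unx,hejw] add [bzca,pctlb] -> 9 lines: fpgj bzca pctlb col fqx vhcc nbupu fanlh dtl
Hunk 5: at line 2 remove [col,fqx,vhcc] add [ncuyr] -> 7 lines: fpgj bzca pctlb ncuyr nbupu fanlh dtl
Hunk 6: at line 3 remove [ncuyr,nbupu,fanlh] add [svdfj,zsk,xrb] -> 7 lines: fpgj bzca pctlb svdfj zsk xrb dtl
Hunk 7: at line 3 remove [svdfj,zsk] add [cyhi,tht,puy] -> 8 lines: fpgj bzca pctlb cyhi tht puy xrb dtl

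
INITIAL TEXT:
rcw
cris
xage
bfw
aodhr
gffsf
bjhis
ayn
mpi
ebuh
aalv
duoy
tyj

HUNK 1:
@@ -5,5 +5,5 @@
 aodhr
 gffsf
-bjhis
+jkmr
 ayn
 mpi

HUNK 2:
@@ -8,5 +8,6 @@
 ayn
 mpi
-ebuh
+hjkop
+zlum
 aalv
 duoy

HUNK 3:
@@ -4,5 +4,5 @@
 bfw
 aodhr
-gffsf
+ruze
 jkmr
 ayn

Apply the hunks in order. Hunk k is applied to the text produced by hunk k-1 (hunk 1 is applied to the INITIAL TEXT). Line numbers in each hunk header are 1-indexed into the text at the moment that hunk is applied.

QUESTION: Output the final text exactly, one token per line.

Hunk 1: at line 5 remove [bjhis] add [jkmr] -> 13 lines: rcw cris xage bfw aodhr gffsf jkmr ayn mpi ebuh aalv duoy tyj
Hunk 2: at line 8 remove [ebuh] add [hjkop,zlum] -> 14 lines: rcw cris xage bfw aodhr gffsf jkmr ayn mpi hjkop zlum aalv duoy tyj
Hunk 3: at line 4 remove [gffsf] add [ruze] -> 14 lines: rcw cris xage bfw aodhr ruze jkmr ayn mpi hjkop zlum aalv duoy tyj

Answer: rcw
cris
xage
bfw
aodhr
ruze
jkmr
ayn
mpi
hjkop
zlum
aalv
duoy
tyj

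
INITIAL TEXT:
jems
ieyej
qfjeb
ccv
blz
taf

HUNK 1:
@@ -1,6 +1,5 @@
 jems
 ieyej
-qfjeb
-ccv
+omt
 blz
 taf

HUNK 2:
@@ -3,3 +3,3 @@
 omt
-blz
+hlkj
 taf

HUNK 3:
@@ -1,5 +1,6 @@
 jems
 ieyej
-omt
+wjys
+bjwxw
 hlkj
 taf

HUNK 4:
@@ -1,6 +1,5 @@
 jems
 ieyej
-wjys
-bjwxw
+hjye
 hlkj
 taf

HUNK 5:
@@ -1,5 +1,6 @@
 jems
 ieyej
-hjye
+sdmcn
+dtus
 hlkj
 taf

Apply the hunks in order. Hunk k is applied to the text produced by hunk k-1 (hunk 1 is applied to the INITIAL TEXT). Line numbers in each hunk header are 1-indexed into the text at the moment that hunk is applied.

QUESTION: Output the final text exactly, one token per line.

Hunk 1: at line 1 remove [qfjeb,ccv] add [omt] -> 5 lines: jems ieyej omt blz taf
Hunk 2: at line 3 remove [blz] add [hlkj] -> 5 lines: jems ieyej omt hlkj taf
Hunk 3: at line 1 remove [omt] add [wjys,bjwxw] -> 6 lines: jems ieyej wjys bjwxw hlkj taf
Hunk 4: at line 1 remove [wjys,bjwxw] add [hjye] -> 5 lines: jems ieyej hjye hlkj taf
Hunk 5: at line 1 remove [hjye] add [sdmcn,dtus] -> 6 lines: jems ieyej sdmcn dtus hlkj taf

Answer: jems
ieyej
sdmcn
dtus
hlkj
taf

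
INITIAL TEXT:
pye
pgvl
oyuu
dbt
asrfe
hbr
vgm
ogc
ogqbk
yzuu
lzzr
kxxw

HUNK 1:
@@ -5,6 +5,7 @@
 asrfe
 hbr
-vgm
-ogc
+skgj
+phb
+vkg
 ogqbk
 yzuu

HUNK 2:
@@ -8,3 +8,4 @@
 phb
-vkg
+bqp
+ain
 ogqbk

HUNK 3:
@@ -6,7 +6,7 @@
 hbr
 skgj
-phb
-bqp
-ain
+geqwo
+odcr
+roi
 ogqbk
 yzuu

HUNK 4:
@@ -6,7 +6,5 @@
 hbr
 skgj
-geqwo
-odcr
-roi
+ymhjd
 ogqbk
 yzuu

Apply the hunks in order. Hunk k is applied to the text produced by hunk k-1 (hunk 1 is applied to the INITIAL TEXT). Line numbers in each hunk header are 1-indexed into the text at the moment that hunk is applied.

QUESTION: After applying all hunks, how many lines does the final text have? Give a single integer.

Answer: 12

Derivation:
Hunk 1: at line 5 remove [vgm,ogc] add [skgj,phb,vkg] -> 13 lines: pye pgvl oyuu dbt asrfe hbr skgj phb vkg ogqbk yzuu lzzr kxxw
Hunk 2: at line 8 remove [vkg] add [bqp,ain] -> 14 lines: pye pgvl oyuu dbt asrfe hbr skgj phb bqp ain ogqbk yzuu lzzr kxxw
Hunk 3: at line 6 remove [phb,bqp,ain] add [geqwo,odcr,roi] -> 14 lines: pye pgvl oyuu dbt asrfe hbr skgj geqwo odcr roi ogqbk yzuu lzzr kxxw
Hunk 4: at line 6 remove [geqwo,odcr,roi] add [ymhjd] -> 12 lines: pye pgvl oyuu dbt asrfe hbr skgj ymhjd ogqbk yzuu lzzr kxxw
Final line count: 12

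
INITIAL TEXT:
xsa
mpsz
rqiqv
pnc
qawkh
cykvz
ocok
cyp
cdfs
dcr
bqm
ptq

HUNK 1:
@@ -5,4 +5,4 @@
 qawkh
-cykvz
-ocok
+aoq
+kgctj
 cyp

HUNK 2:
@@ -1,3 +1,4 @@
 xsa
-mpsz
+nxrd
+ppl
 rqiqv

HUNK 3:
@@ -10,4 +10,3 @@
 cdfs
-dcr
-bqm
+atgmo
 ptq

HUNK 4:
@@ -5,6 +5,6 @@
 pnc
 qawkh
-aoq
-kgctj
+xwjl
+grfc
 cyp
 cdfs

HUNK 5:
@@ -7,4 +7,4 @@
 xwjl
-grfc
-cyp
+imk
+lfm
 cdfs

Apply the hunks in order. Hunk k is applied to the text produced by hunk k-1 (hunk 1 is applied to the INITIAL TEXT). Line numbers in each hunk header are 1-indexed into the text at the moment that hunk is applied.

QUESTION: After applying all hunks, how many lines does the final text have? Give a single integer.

Hunk 1: at line 5 remove [cykvz,ocok] add [aoq,kgctj] -> 12 lines: xsa mpsz rqiqv pnc qawkh aoq kgctj cyp cdfs dcr bqm ptq
Hunk 2: at line 1 remove [mpsz] add [nxrd,ppl] -> 13 lines: xsa nxrd ppl rqiqv pnc qawkh aoq kgctj cyp cdfs dcr bqm ptq
Hunk 3: at line 10 remove [dcr,bqm] add [atgmo] -> 12 lines: xsa nxrd ppl rqiqv pnc qawkh aoq kgctj cyp cdfs atgmo ptq
Hunk 4: at line 5 remove [aoq,kgctj] add [xwjl,grfc] -> 12 lines: xsa nxrd ppl rqiqv pnc qawkh xwjl grfc cyp cdfs atgmo ptq
Hunk 5: at line 7 remove [grfc,cyp] add [imk,lfm] -> 12 lines: xsa nxrd ppl rqiqv pnc qawkh xwjl imk lfm cdfs atgmo ptq
Final line count: 12

Answer: 12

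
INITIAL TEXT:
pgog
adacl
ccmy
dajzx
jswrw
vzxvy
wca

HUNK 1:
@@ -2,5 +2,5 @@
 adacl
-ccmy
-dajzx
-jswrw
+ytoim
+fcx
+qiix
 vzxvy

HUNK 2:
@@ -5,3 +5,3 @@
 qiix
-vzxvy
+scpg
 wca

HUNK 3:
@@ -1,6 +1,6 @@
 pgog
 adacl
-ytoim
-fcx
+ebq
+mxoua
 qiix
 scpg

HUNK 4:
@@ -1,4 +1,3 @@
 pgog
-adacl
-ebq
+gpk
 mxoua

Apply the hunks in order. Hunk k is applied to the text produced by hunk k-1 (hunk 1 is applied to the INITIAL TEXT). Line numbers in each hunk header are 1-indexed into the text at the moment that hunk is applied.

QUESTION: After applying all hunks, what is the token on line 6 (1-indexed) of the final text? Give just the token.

Hunk 1: at line 2 remove [ccmy,dajzx,jswrw] add [ytoim,fcx,qiix] -> 7 lines: pgog adacl ytoim fcx qiix vzxvy wca
Hunk 2: at line 5 remove [vzxvy] add [scpg] -> 7 lines: pgog adacl ytoim fcx qiix scpg wca
Hunk 3: at line 1 remove [ytoim,fcx] add [ebq,mxoua] -> 7 lines: pgog adacl ebq mxoua qiix scpg wca
Hunk 4: at line 1 remove [adacl,ebq] add [gpk] -> 6 lines: pgog gpk mxoua qiix scpg wca
Final line 6: wca

Answer: wca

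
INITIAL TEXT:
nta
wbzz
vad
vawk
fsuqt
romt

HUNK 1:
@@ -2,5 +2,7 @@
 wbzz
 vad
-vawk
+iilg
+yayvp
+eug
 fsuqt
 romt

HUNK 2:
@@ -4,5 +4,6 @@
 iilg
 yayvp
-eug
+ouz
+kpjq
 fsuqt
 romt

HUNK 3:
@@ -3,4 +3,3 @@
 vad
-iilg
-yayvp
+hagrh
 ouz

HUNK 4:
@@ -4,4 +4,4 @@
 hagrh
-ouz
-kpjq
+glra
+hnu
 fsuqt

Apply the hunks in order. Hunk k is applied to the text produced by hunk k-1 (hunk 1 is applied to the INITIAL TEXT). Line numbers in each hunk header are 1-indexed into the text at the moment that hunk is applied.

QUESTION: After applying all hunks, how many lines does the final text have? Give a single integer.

Answer: 8

Derivation:
Hunk 1: at line 2 remove [vawk] add [iilg,yayvp,eug] -> 8 lines: nta wbzz vad iilg yayvp eug fsuqt romt
Hunk 2: at line 4 remove [eug] add [ouz,kpjq] -> 9 lines: nta wbzz vad iilg yayvp ouz kpjq fsuqt romt
Hunk 3: at line 3 remove [iilg,yayvp] add [hagrh] -> 8 lines: nta wbzz vad hagrh ouz kpjq fsuqt romt
Hunk 4: at line 4 remove [ouz,kpjq] add [glra,hnu] -> 8 lines: nta wbzz vad hagrh glra hnu fsuqt romt
Final line count: 8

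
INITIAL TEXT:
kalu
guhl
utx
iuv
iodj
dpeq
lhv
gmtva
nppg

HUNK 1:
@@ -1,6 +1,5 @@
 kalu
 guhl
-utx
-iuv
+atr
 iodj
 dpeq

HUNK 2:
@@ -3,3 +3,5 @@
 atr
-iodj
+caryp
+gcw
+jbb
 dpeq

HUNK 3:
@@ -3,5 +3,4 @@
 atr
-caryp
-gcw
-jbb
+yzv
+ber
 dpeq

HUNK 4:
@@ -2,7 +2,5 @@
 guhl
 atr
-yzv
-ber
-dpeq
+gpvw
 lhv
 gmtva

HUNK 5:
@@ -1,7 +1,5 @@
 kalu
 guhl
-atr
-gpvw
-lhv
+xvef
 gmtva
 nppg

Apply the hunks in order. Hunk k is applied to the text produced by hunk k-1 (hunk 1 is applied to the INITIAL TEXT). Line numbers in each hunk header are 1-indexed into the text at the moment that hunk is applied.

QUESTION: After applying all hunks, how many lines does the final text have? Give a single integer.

Answer: 5

Derivation:
Hunk 1: at line 1 remove [utx,iuv] add [atr] -> 8 lines: kalu guhl atr iodj dpeq lhv gmtva nppg
Hunk 2: at line 3 remove [iodj] add [caryp,gcw,jbb] -> 10 lines: kalu guhl atr caryp gcw jbb dpeq lhv gmtva nppg
Hunk 3: at line 3 remove [caryp,gcw,jbb] add [yzv,ber] -> 9 lines: kalu guhl atr yzv ber dpeq lhv gmtva nppg
Hunk 4: at line 2 remove [yzv,ber,dpeq] add [gpvw] -> 7 lines: kalu guhl atr gpvw lhv gmtva nppg
Hunk 5: at line 1 remove [atr,gpvw,lhv] add [xvef] -> 5 lines: kalu guhl xvef gmtva nppg
Final line count: 5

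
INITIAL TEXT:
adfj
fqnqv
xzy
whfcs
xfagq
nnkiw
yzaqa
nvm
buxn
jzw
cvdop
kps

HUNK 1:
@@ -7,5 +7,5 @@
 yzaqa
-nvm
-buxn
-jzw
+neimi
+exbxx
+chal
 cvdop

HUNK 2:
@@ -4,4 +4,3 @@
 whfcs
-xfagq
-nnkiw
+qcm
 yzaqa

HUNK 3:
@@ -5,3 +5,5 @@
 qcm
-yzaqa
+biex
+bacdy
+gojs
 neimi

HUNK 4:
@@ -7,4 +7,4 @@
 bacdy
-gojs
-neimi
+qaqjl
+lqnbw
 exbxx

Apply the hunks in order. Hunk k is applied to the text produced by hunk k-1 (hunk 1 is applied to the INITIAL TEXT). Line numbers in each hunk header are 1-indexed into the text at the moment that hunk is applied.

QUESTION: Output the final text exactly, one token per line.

Hunk 1: at line 7 remove [nvm,buxn,jzw] add [neimi,exbxx,chal] -> 12 lines: adfj fqnqv xzy whfcs xfagq nnkiw yzaqa neimi exbxx chal cvdop kps
Hunk 2: at line 4 remove [xfagq,nnkiw] add [qcm] -> 11 lines: adfj fqnqv xzy whfcs qcm yzaqa neimi exbxx chal cvdop kps
Hunk 3: at line 5 remove [yzaqa] add [biex,bacdy,gojs] -> 13 lines: adfj fqnqv xzy whfcs qcm biex bacdy gojs neimi exbxx chal cvdop kps
Hunk 4: at line 7 remove [gojs,neimi] add [qaqjl,lqnbw] -> 13 lines: adfj fqnqv xzy whfcs qcm biex bacdy qaqjl lqnbw exbxx chal cvdop kps

Answer: adfj
fqnqv
xzy
whfcs
qcm
biex
bacdy
qaqjl
lqnbw
exbxx
chal
cvdop
kps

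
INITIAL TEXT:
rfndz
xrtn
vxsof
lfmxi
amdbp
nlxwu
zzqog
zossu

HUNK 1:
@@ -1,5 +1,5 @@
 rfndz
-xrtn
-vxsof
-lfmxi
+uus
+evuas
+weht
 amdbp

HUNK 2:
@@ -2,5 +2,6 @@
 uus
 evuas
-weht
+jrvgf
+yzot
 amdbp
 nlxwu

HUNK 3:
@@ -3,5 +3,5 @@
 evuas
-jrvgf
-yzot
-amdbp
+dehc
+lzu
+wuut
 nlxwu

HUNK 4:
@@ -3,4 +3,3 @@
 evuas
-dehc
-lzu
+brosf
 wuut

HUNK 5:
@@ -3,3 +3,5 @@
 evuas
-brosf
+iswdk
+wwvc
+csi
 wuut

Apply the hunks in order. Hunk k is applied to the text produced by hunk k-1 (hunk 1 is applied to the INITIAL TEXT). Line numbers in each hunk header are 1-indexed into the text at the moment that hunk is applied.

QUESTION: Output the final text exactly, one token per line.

Hunk 1: at line 1 remove [xrtn,vxsof,lfmxi] add [uus,evuas,weht] -> 8 lines: rfndz uus evuas weht amdbp nlxwu zzqog zossu
Hunk 2: at line 2 remove [weht] add [jrvgf,yzot] -> 9 lines: rfndz uus evuas jrvgf yzot amdbp nlxwu zzqog zossu
Hunk 3: at line 3 remove [jrvgf,yzot,amdbp] add [dehc,lzu,wuut] -> 9 lines: rfndz uus evuas dehc lzu wuut nlxwu zzqog zossu
Hunk 4: at line 3 remove [dehc,lzu] add [brosf] -> 8 lines: rfndz uus evuas brosf wuut nlxwu zzqog zossu
Hunk 5: at line 3 remove [brosf] add [iswdk,wwvc,csi] -> 10 lines: rfndz uus evuas iswdk wwvc csi wuut nlxwu zzqog zossu

Answer: rfndz
uus
evuas
iswdk
wwvc
csi
wuut
nlxwu
zzqog
zossu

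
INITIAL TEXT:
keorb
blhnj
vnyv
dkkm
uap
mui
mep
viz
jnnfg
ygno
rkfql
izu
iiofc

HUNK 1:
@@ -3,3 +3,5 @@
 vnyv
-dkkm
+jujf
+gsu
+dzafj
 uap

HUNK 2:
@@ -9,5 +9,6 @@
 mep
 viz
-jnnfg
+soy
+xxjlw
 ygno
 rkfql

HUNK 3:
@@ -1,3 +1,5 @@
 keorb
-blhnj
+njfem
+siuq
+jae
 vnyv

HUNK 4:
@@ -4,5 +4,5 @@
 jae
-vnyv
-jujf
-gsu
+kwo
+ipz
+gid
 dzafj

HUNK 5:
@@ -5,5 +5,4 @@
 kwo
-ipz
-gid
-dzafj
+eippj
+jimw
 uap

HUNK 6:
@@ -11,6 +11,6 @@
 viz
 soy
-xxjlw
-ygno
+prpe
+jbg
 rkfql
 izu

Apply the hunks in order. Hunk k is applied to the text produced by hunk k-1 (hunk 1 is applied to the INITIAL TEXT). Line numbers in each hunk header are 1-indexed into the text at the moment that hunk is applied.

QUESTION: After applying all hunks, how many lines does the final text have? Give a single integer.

Answer: 17

Derivation:
Hunk 1: at line 3 remove [dkkm] add [jujf,gsu,dzafj] -> 15 lines: keorb blhnj vnyv jujf gsu dzafj uap mui mep viz jnnfg ygno rkfql izu iiofc
Hunk 2: at line 9 remove [jnnfg] add [soy,xxjlw] -> 16 lines: keorb blhnj vnyv jujf gsu dzafj uap mui mep viz soy xxjlw ygno rkfql izu iiofc
Hunk 3: at line 1 remove [blhnj] add [njfem,siuq,jae] -> 18 lines: keorb njfem siuq jae vnyv jujf gsu dzafj uap mui mep viz soy xxjlw ygno rkfql izu iiofc
Hunk 4: at line 4 remove [vnyv,jujf,gsu] add [kwo,ipz,gid] -> 18 lines: keorb njfem siuq jae kwo ipz gid dzafj uap mui mep viz soy xxjlw ygno rkfql izu iiofc
Hunk 5: at line 5 remove [ipz,gid,dzafj] add [eippj,jimw] -> 17 lines: keorb njfem siuq jae kwo eippj jimw uap mui mep viz soy xxjlw ygno rkfql izu iiofc
Hunk 6: at line 11 remove [xxjlw,ygno] add [prpe,jbg] -> 17 lines: keorb njfem siuq jae kwo eippj jimw uap mui mep viz soy prpe jbg rkfql izu iiofc
Final line count: 17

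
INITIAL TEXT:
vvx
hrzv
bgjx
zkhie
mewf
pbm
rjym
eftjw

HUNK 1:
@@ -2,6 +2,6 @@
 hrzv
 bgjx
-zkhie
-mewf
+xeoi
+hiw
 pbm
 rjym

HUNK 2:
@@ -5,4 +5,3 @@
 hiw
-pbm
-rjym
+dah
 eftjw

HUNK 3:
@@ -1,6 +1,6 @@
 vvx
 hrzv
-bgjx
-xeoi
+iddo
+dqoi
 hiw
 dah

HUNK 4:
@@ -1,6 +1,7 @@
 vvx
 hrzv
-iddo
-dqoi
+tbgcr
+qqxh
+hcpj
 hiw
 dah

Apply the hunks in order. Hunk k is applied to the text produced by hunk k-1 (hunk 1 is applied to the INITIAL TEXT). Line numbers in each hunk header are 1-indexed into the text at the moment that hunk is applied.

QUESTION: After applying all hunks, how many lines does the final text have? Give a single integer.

Answer: 8

Derivation:
Hunk 1: at line 2 remove [zkhie,mewf] add [xeoi,hiw] -> 8 lines: vvx hrzv bgjx xeoi hiw pbm rjym eftjw
Hunk 2: at line 5 remove [pbm,rjym] add [dah] -> 7 lines: vvx hrzv bgjx xeoi hiw dah eftjw
Hunk 3: at line 1 remove [bgjx,xeoi] add [iddo,dqoi] -> 7 lines: vvx hrzv iddo dqoi hiw dah eftjw
Hunk 4: at line 1 remove [iddo,dqoi] add [tbgcr,qqxh,hcpj] -> 8 lines: vvx hrzv tbgcr qqxh hcpj hiw dah eftjw
Final line count: 8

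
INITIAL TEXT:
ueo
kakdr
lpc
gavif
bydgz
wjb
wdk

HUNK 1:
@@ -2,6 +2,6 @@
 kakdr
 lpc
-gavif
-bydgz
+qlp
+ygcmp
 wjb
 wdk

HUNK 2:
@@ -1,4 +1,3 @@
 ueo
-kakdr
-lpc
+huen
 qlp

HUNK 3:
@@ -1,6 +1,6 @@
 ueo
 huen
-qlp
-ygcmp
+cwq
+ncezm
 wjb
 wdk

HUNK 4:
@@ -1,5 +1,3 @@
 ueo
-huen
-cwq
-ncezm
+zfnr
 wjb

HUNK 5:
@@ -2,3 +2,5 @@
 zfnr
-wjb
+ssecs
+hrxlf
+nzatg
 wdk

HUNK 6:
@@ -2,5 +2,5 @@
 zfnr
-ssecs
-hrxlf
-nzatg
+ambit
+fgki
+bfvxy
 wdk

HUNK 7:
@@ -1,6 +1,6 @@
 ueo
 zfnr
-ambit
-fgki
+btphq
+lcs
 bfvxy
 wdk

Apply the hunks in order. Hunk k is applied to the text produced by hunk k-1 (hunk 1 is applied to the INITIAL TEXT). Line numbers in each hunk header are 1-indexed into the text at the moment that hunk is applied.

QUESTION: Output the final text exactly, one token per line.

Answer: ueo
zfnr
btphq
lcs
bfvxy
wdk

Derivation:
Hunk 1: at line 2 remove [gavif,bydgz] add [qlp,ygcmp] -> 7 lines: ueo kakdr lpc qlp ygcmp wjb wdk
Hunk 2: at line 1 remove [kakdr,lpc] add [huen] -> 6 lines: ueo huen qlp ygcmp wjb wdk
Hunk 3: at line 1 remove [qlp,ygcmp] add [cwq,ncezm] -> 6 lines: ueo huen cwq ncezm wjb wdk
Hunk 4: at line 1 remove [huen,cwq,ncezm] add [zfnr] -> 4 lines: ueo zfnr wjb wdk
Hunk 5: at line 2 remove [wjb] add [ssecs,hrxlf,nzatg] -> 6 lines: ueo zfnr ssecs hrxlf nzatg wdk
Hunk 6: at line 2 remove [ssecs,hrxlf,nzatg] add [ambit,fgki,bfvxy] -> 6 lines: ueo zfnr ambit fgki bfvxy wdk
Hunk 7: at line 1 remove [ambit,fgki] add [btphq,lcs] -> 6 lines: ueo zfnr btphq lcs bfvxy wdk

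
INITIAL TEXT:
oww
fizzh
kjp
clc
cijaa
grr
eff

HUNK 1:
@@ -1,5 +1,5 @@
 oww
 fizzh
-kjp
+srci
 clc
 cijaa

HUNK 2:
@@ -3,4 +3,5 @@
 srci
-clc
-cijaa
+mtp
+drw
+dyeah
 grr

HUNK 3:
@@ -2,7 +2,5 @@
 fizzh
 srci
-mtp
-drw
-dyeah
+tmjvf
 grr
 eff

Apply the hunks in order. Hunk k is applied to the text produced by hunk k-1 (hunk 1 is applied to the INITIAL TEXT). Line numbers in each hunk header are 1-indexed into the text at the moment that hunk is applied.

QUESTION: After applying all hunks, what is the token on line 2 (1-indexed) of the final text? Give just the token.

Hunk 1: at line 1 remove [kjp] add [srci] -> 7 lines: oww fizzh srci clc cijaa grr eff
Hunk 2: at line 3 remove [clc,cijaa] add [mtp,drw,dyeah] -> 8 lines: oww fizzh srci mtp drw dyeah grr eff
Hunk 3: at line 2 remove [mtp,drw,dyeah] add [tmjvf] -> 6 lines: oww fizzh srci tmjvf grr eff
Final line 2: fizzh

Answer: fizzh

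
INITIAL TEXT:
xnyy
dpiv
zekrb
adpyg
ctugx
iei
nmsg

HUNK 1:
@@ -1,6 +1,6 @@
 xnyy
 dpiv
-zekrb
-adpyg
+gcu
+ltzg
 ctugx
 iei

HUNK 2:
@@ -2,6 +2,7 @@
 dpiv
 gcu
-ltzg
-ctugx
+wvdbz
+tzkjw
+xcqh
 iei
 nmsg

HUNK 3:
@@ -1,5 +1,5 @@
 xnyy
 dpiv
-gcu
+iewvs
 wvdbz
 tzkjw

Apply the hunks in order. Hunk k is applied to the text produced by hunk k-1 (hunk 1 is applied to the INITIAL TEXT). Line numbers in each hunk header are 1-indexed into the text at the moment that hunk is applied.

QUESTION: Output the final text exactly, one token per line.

Hunk 1: at line 1 remove [zekrb,adpyg] add [gcu,ltzg] -> 7 lines: xnyy dpiv gcu ltzg ctugx iei nmsg
Hunk 2: at line 2 remove [ltzg,ctugx] add [wvdbz,tzkjw,xcqh] -> 8 lines: xnyy dpiv gcu wvdbz tzkjw xcqh iei nmsg
Hunk 3: at line 1 remove [gcu] add [iewvs] -> 8 lines: xnyy dpiv iewvs wvdbz tzkjw xcqh iei nmsg

Answer: xnyy
dpiv
iewvs
wvdbz
tzkjw
xcqh
iei
nmsg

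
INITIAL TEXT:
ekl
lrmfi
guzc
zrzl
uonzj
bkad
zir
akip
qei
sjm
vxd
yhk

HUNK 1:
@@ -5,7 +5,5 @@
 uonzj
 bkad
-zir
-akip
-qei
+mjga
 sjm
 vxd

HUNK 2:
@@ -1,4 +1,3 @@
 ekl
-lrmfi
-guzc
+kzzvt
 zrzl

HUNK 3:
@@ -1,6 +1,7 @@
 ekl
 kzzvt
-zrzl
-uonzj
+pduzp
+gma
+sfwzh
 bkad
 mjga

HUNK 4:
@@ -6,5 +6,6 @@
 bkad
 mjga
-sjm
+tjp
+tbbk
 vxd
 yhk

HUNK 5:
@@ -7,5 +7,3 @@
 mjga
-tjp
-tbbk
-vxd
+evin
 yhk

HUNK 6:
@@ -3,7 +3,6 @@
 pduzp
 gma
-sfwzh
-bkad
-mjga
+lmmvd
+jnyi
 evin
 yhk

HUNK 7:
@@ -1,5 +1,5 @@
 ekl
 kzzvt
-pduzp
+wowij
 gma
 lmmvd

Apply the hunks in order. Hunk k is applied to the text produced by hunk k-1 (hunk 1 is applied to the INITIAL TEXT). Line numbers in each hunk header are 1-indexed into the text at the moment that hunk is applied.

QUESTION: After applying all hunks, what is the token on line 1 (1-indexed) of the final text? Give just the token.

Answer: ekl

Derivation:
Hunk 1: at line 5 remove [zir,akip,qei] add [mjga] -> 10 lines: ekl lrmfi guzc zrzl uonzj bkad mjga sjm vxd yhk
Hunk 2: at line 1 remove [lrmfi,guzc] add [kzzvt] -> 9 lines: ekl kzzvt zrzl uonzj bkad mjga sjm vxd yhk
Hunk 3: at line 1 remove [zrzl,uonzj] add [pduzp,gma,sfwzh] -> 10 lines: ekl kzzvt pduzp gma sfwzh bkad mjga sjm vxd yhk
Hunk 4: at line 6 remove [sjm] add [tjp,tbbk] -> 11 lines: ekl kzzvt pduzp gma sfwzh bkad mjga tjp tbbk vxd yhk
Hunk 5: at line 7 remove [tjp,tbbk,vxd] add [evin] -> 9 lines: ekl kzzvt pduzp gma sfwzh bkad mjga evin yhk
Hunk 6: at line 3 remove [sfwzh,bkad,mjga] add [lmmvd,jnyi] -> 8 lines: ekl kzzvt pduzp gma lmmvd jnyi evin yhk
Hunk 7: at line 1 remove [pduzp] add [wowij] -> 8 lines: ekl kzzvt wowij gma lmmvd jnyi evin yhk
Final line 1: ekl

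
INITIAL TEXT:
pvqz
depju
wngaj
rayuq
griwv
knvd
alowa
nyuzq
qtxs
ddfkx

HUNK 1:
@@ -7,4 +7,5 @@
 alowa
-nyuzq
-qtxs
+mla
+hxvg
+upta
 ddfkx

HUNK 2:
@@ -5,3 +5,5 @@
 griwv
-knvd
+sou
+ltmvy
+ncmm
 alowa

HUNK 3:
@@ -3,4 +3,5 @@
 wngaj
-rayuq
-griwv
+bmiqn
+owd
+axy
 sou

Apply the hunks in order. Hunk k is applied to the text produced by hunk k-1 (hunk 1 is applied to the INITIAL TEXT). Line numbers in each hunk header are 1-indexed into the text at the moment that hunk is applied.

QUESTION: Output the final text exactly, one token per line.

Answer: pvqz
depju
wngaj
bmiqn
owd
axy
sou
ltmvy
ncmm
alowa
mla
hxvg
upta
ddfkx

Derivation:
Hunk 1: at line 7 remove [nyuzq,qtxs] add [mla,hxvg,upta] -> 11 lines: pvqz depju wngaj rayuq griwv knvd alowa mla hxvg upta ddfkx
Hunk 2: at line 5 remove [knvd] add [sou,ltmvy,ncmm] -> 13 lines: pvqz depju wngaj rayuq griwv sou ltmvy ncmm alowa mla hxvg upta ddfkx
Hunk 3: at line 3 remove [rayuq,griwv] add [bmiqn,owd,axy] -> 14 lines: pvqz depju wngaj bmiqn owd axy sou ltmvy ncmm alowa mla hxvg upta ddfkx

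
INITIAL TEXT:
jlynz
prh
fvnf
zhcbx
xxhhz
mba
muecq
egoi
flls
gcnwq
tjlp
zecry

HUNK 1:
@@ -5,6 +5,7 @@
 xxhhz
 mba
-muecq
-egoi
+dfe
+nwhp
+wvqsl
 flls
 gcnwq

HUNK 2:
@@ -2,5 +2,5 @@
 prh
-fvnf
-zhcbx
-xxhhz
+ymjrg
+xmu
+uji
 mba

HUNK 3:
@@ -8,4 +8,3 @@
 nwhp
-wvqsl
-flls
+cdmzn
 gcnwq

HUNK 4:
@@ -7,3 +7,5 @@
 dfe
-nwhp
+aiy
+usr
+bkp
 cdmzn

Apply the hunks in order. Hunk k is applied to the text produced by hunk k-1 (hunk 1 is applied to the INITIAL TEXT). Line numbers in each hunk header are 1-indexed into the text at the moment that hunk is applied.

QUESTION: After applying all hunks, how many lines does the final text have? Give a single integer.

Answer: 14

Derivation:
Hunk 1: at line 5 remove [muecq,egoi] add [dfe,nwhp,wvqsl] -> 13 lines: jlynz prh fvnf zhcbx xxhhz mba dfe nwhp wvqsl flls gcnwq tjlp zecry
Hunk 2: at line 2 remove [fvnf,zhcbx,xxhhz] add [ymjrg,xmu,uji] -> 13 lines: jlynz prh ymjrg xmu uji mba dfe nwhp wvqsl flls gcnwq tjlp zecry
Hunk 3: at line 8 remove [wvqsl,flls] add [cdmzn] -> 12 lines: jlynz prh ymjrg xmu uji mba dfe nwhp cdmzn gcnwq tjlp zecry
Hunk 4: at line 7 remove [nwhp] add [aiy,usr,bkp] -> 14 lines: jlynz prh ymjrg xmu uji mba dfe aiy usr bkp cdmzn gcnwq tjlp zecry
Final line count: 14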